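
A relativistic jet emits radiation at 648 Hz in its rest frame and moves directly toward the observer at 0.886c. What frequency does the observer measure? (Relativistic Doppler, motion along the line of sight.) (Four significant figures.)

Relativistic Doppler (source moving toward): f_obs = f_src · √((1+β)/(1−β)).
With β = 0.886: factor = √(1.886/0.114) = 4.0674.
f_obs = 648 × 4.0674 = 2636 Hz.

2636 Hz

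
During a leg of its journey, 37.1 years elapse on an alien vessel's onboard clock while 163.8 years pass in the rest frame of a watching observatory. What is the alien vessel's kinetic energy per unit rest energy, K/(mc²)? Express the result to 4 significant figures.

3.415

γ = Δt/Δτ = 163.8/37.1 = 4.41509.
Since K = (γ−1)mc², K/(mc²) = 4.41509 − 1 = 3.415.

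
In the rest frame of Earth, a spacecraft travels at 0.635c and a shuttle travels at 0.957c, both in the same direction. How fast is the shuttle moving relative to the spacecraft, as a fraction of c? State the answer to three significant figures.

Transform to the spacecraft's frame: u' = (u − v)/(1 − uv/c²).
u' = (0.957 − 0.635)/(1 − 0.957×0.635) = 0.322/0.392305 = 0.82079.
Speed in the spacecraft's frame: 0.821c (in the same direction).

0.821c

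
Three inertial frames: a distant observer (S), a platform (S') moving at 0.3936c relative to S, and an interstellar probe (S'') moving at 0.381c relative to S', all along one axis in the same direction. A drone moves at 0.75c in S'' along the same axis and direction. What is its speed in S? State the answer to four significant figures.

0.9458c

First combine the drone and interstellar probe (S''→S'): u₁ = (0.75 + 0.381)/(1 + 0.75×0.381) = 1.131/1.28575 = 0.87964.
Then combine with the platform (S'→S): u = (0.87964 + 0.3936)/(1 + 0.87964×0.3936) = 1.27324/1.346226304 = 0.94578.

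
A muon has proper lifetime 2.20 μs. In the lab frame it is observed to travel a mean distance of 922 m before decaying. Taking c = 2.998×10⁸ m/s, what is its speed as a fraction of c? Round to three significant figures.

Let x = d/(cτ) = 922.0 m / (2.998×10⁸ m/s × 2.200×10^-6 s) = 1.3979. Since d = βγcτ, x = βγ = β/√(1−β²).
Solving: β² = x²/(1+x²) = 1.95412/2.95412 = 0.66149, so β = 0.813.

0.813c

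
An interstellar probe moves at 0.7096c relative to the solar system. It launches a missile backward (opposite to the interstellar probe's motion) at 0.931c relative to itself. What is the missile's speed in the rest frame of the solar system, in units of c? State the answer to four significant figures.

Relativistic velocity addition: u = (u' + v)/(1 + u'v/c²), with u' = −0.931c and v = 0.7096c.
Numerator: −0.931 + 0.7096 = −0.2214. Denominator: 1 + (−0.931)(0.7096) = 0.3393624.
u = −0.2214/0.3393624 = −0.6524, so the speed is 0.6524c.

0.6524c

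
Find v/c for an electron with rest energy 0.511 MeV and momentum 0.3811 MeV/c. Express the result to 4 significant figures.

0.5978

pc/(mc²) = 0.3811/0.511 = 0.74579 = βγ = β/√(1−β²).
So β² = x²/(1 + x²) with x = 0.74579: x² = 0.556203, β² = 0.556203/1.556203 = 0.35741, β = 0.5978.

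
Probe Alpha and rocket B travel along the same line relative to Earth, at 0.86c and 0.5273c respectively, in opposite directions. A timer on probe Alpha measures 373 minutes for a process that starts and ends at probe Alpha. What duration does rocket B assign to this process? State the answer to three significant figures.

The velocity of probe Alpha relative to rocket B is (0.86 + 0.5273)c / (1 + 0.86×0.5273) = 0.95447c; relative speed 0.95447c.
γ for this relative speed: γ = 1/√(1 − 0.911013) = 3.3523.
The clock on probe Alpha records proper time, so rocket B measures Δt = γΔτ = 3.3523 × 373 = 1250 minutes.

1250 minutes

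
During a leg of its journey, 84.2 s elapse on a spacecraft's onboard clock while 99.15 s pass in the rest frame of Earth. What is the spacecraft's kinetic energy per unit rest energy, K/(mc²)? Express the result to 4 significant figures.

From Δt = γΔτ: γ = 99.15/84.2 = 1.17755.
K/(mc²) = γ − 1 = 1.17755 − 1 = 0.1776.

0.1776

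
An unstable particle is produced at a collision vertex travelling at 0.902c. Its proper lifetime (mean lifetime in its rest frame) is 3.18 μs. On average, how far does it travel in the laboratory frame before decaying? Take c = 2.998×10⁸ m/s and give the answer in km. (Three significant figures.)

γ = 1/√(1 − β²) = 1/√(1 − 0.813604) = 1/√0.186396 = 1/0.431736 = 2.3162.
Lab-frame lifetime: Δt = γτ = 2.3162 × 3.18 μs = 7.3655 μs.
Distance: d = vΔt = 0.902 × 2.998×10⁸ m/s × 7.3655×10^-6 s = 1990 m = 1.99 km.

1.99 km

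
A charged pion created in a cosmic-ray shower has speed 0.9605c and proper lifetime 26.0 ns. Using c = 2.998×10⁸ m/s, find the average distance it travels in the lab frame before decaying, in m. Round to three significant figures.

With β = 0.9605, γ = 1/√(1 − 0.9605²) = 1/√0.07743975 = 3.5935.
Lab-frame lifetime: Δt = γτ = 3.5935 × 26.0 ns = 93.431 ns.
Distance: d = vΔt = 0.9605 × 2.998×10⁸ m/s × 9.3431×10^-8 s = 26.9 m.

26.9 m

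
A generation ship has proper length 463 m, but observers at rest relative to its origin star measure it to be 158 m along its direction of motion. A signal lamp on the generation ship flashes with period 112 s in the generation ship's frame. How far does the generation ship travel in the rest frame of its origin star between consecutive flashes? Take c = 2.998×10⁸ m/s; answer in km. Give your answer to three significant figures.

γ = L₀/L = 463/158 = 2.93038.
β = √(1 − 1/γ²) = 0.93997. Lab-frame period = γτ = 2.93038×112 s = 328.2 s. Distance = βc × γτ = 0.93997 × 2.998×10⁸ m/s × 328.2 s = 9.2488×10^10 m = 9.25×10^7 km.

9.25×10^7 km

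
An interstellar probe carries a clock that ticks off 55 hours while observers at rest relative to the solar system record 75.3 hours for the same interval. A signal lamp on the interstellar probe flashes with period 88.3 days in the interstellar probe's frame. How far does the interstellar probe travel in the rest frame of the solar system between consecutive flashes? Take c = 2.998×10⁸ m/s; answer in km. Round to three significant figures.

2.14×10^12 km

The time-dilation ratio gives γ = 75.3/55 = 1.36909.
β = √(1 − 1/γ²) = 0.68301. Lab-frame period = γτ = 1.36909×88.3 days = 120.89 days. Distance = βc × γτ = 0.68301 × 2.998×10⁸ m/s × 10444896 s = 2.1388×10^15 m = 2.14×10^12 km.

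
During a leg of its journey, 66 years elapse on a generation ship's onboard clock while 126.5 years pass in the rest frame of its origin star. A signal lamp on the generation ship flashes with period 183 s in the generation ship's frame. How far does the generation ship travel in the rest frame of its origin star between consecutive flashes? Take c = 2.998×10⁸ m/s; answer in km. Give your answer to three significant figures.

From Δt = γΔτ: γ = 126.5/66 = 1.91667.
β = √(1 − 1/γ²) = 0.85311. Lab-frame period = γτ = 1.91667×183 s = 350.75 s. Distance = βc × γτ = 0.85311 × 2.998×10⁸ m/s × 350.75 s = 8.9709×10^10 m = 8.97×10^7 km.

8.97×10^7 km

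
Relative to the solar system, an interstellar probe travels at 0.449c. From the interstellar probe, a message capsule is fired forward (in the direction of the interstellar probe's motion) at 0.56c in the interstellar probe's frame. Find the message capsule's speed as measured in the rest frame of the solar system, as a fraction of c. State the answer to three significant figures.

0.806c

In units of c, u = (u' + v)/(1 + u'v) with u' = 0.56 and v = 0.449.
Numerator: 0.56 + 0.449 = 1.009. Denominator: 1 + (0.56)(0.449) = 1.25144.
u = 1.009/1.25144 = 0.80627, so the speed is 0.806c.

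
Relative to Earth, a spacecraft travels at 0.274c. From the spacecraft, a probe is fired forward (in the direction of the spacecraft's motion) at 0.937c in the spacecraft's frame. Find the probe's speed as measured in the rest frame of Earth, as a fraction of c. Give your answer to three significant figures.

Relativistic velocity addition: u = (u' + v)/(1 + u'v/c²), with u' = 0.937c and v = 0.274c.
Numerator: 0.937 + 0.274 = 1.211. Denominator: 1 + (0.937)(0.274) = 1.256738.
u = 1.211/1.256738 = 0.96361, so the speed is 0.964c.

0.964c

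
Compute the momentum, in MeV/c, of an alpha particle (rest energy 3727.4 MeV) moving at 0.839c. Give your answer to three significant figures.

5750 MeV/c

γ = 1/√(1 − β²) = 1/√(1 − 0.703921) = 1/√0.296079 = 1/0.544131 = 1.8378.
Momentum: p = γβ·mc = 1.8378 × 0.839 × 3727.4 MeV/c = 5750 MeV/c.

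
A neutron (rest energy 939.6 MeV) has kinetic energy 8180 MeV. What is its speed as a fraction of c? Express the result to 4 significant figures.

K = (γ−1)mc², so γ = 1 + 8180/939.6 = 9.7058.
Then v/c = √(1 − γ⁻²) = √(1 − 0.0106154) = √0.9893846 = 0.9947.

0.9947c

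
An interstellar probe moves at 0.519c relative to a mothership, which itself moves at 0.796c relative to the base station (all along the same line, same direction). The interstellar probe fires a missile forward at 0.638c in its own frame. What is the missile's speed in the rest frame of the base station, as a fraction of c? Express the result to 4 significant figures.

0.9842c

Apply u = (u'+v)/(1+u'v) twice. Missile in the mothership frame: (0.638+0.519)/(1+0.638·0.519) = 1.157/1.331122 = 0.86919c.
That velocity, transformed to the rest frame of the base station: (0.86919+0.796)/(1+0.86919·0.796) = 1.66519/1.69187524 = 0.98423c.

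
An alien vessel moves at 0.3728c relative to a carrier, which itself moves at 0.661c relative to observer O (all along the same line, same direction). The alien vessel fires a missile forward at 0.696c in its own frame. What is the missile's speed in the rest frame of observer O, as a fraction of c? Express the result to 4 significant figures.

0.9671c

Apply u = (u'+v)/(1+u'v) twice. Missile in the carrier frame: (0.696+0.3728)/(1+0.696·0.3728) = 1.0688/1.2594688 = 0.84861c.
That velocity, transformed to the rest frame of observer O: (0.84861+0.661)/(1+0.84861·0.661) = 1.50961/1.56093121 = 0.96712c.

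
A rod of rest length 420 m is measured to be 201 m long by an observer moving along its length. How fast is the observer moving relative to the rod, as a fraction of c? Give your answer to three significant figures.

0.878c

Length contraction gives γ = L₀/L = 420/201 = 2.0896.
β = √(1 − 1/γ²) = √0.77098 = 0.878.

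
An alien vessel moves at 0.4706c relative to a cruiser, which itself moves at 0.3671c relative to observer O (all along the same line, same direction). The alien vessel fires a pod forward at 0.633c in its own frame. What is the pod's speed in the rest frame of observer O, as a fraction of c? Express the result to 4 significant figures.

First combine the pod and alien vessel (S''→S'): u₁ = (0.633 + 0.4706)/(1 + 0.633×0.4706) = 1.1036/1.2978898 = 0.8503.
Then combine with the cruiser (S'→S): u = (0.8503 + 0.3671)/(1 + 0.8503×0.3671) = 1.2174/1.31214513 = 0.92779.

0.9278c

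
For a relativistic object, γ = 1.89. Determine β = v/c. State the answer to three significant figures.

0.849

β = √(1 − 1/γ²) = √(1 − 1/3.5721) = √0.720053 = 0.849.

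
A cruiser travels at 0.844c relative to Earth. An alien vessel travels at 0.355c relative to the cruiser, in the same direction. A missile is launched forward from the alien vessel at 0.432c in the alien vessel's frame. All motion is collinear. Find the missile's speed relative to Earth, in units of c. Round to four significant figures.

First combine the missile and alien vessel (S''→S'): u₁ = (0.432 + 0.355)/(1 + 0.432×0.355) = 0.787/1.15336 = 0.68235.
Then combine with the cruiser (S'→S): u = (0.68235 + 0.844)/(1 + 0.68235×0.844) = 1.52635/1.5759034 = 0.96856.

0.9686c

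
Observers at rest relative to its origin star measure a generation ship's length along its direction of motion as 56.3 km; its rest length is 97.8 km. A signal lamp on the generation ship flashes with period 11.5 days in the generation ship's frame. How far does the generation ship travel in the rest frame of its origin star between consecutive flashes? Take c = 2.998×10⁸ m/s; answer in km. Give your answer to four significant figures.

4.231×10^11 km

Length contraction gives γ = L₀/L = 97.8/56.3 = 1.73712.
β = √(1 − 1/γ²) = 0.81769. Lab-frame period = γτ = 1.73712×11.5 days = 19.977 days. Distance = βc × γτ = 0.81769 × 2.998×10⁸ m/s × 1726012.8 s = 4.2312×10^14 m = 4.231×10^11 km.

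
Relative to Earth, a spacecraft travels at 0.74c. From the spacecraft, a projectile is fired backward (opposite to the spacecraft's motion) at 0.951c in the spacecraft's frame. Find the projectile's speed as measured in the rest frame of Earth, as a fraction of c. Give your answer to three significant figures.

In units of c, u = (u' + v)/(1 + u'v) with u' = −0.951 and v = 0.74.
Numerator: −0.951 + 0.74 = −0.211. Denominator: 1 + (−0.951)(0.74) = 0.29626.
u = −0.211/0.29626 = −0.71221, so the speed is 0.712c.

0.712c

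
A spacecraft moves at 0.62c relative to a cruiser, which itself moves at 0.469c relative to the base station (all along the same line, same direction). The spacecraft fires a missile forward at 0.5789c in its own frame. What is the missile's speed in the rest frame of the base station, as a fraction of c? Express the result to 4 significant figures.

First combine the missile and spacecraft (S''→S'): u₁ = (0.5789 + 0.62)/(1 + 0.5789×0.62) = 1.1989/1.358918 = 0.88225.
Then combine with the cruiser (S'→S): u = (0.88225 + 0.469)/(1 + 0.88225×0.469) = 1.35125/1.41377525 = 0.95577.

0.9558c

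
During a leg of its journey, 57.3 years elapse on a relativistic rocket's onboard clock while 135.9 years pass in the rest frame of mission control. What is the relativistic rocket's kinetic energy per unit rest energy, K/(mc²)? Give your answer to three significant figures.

1.37

From Δt = γΔτ: γ = 135.9/57.3 = 2.37173.
Since K = (γ−1)mc², K/(mc²) = 2.37173 − 1 = 1.37.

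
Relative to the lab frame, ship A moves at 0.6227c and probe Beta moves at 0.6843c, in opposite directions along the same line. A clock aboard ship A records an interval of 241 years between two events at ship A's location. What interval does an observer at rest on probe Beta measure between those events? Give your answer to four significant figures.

602.4 years

The velocity of ship A relative to probe Beta is (0.6227 + 0.6843)c / (1 + 0.6227×0.6843) = 0.91648c; relative speed 0.91648c.
γ for this relative speed: γ = 1/√(1 − 0.839936) = 2.4995.
Ship A's interval is proper; time dilation gives Δt_B = γΔτ = 2.4995 × 241 years = 602.4 years.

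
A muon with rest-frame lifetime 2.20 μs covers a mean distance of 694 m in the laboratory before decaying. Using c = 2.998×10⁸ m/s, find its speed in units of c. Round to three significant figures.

d = βγcτ ⇒ βγ = d/(cτ) = 694.0 m / (659.56 m) = 1.0522.
β = (βγ)/√(1+(βγ)²) = 1.0522/√2.10712 = 0.725.

0.725c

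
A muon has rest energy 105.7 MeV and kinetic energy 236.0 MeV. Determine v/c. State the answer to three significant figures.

K = (γ−1)mc², so γ = 1 + 236.0/105.7 = 3.2327.
Then v/c = √(1 − γ⁻²) = √(1 − 0.0956906) = √0.9043094 = 0.951.

0.951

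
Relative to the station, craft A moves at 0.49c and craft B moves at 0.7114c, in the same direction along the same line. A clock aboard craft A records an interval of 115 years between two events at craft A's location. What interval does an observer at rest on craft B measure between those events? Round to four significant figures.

Transform craft A's velocity into craft B's frame: (0.49 − 0.7114)/(1 − 0.49·0.7114) = −0.2214/0.651414, so the relative speed is 0.33988c.
At |u| = 0.33988c, γ = (1 − 0.115518)^(−1/2) = 1.0633.
The clock on craft A records proper time, so craft B measures Δt = γΔτ = 1.0633 × 115 = 122.3 years.

122.3 years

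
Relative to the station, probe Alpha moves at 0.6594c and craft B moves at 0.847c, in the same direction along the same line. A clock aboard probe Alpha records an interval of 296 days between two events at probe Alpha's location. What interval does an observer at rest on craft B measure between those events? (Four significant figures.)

The velocity of probe Alpha relative to craft B is (0.6594 − 0.847)c / (1 − 0.6594×0.847) = −0.42493c; relative speed 0.42493c.
γ for this relative speed: γ = 1/√(1 − 0.180566) = 1.1047.
The clock on probe Alpha records proper time, so craft B measures Δt = γΔτ = 1.1047 × 296 = 327.0 days.

327.0 days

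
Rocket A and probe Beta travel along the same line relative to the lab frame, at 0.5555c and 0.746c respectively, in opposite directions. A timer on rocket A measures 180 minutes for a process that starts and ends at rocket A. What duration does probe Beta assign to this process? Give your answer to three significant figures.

460 minutes

The velocity of rocket A relative to probe Beta is (0.5555 + 0.746)c / (1 + 0.5555×0.746) = 0.92018c; relative speed 0.92018c.
γ for this relative speed: γ = 1/√(1 − 0.846731) = 2.5543.
Rocket A's interval is proper; time dilation gives Δt_B = γΔτ = 2.5543 × 180 minutes = 460 minutes.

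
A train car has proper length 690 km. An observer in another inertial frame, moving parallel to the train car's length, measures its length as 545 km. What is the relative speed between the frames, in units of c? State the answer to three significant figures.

Length contraction gives γ = L₀/L = 690/545 = 1.2661.
β = √(1 − 1/γ²) = √0.376173 = 0.613.

0.613c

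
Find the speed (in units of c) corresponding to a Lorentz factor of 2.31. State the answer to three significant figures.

β = √(1 − 1/γ²) = √(1 − 1/5.3361) = √0.812597 = 0.901.

0.901c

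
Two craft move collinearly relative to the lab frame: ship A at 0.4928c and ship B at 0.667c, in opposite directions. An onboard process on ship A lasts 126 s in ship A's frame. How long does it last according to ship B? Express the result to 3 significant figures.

The velocity of ship A relative to ship B is (0.4928 + 0.667)c / (1 + 0.4928×0.667) = 0.87288c; relative speed 0.87288c.
At |u| = 0.87288c, γ = (1 − 0.761919)^(−1/2) = 2.0495.
Ship A's interval is proper; time dilation gives Δt_B = γΔτ = 2.0495 × 126 s = 258 s.

258 s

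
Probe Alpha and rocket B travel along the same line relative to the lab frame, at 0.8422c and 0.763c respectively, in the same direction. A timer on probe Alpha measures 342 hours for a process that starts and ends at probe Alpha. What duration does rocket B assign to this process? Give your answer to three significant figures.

351 hours

Speed of probe Alpha in rocket B's frame: u = (v_A − v_B)/(1 − v_A v_B/c²) = (0.8422 − 0.763)/(1 − 0.8422×0.763) = 0.0792/0.3574014 = 0.2216; |u| = 0.2216c.
γ for this relative speed: γ = 1/√(1 − 0.0491066) = 1.0255.
The clock on probe Alpha records proper time, so rocket B measures Δt = γΔτ = 1.0255 × 342 = 351 hours.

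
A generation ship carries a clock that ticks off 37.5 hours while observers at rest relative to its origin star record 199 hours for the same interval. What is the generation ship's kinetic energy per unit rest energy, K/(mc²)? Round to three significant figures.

4.31

γ = Δt/Δτ = 199/37.5 = 5.30667.
K/(mc²) = γ − 1 = 5.30667 − 1 = 4.31.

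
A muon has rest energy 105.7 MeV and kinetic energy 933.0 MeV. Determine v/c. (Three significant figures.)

0.995

K = (γ−1)mc², so γ = 1 + 933.0/105.7 = 9.8269.
Then v/c = √(1 − γ⁻²) = √(1 − 0.0103554) = √0.9896446 = 0.995.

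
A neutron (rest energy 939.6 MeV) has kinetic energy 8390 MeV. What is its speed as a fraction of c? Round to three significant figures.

γ = 1 + K/(mc²) = 1 + 8390/939.6 = 9.9293.
β = √(1 − 1/γ²) = √(1 − 0.0101429) = √0.9898571 = 0.995.

0.995c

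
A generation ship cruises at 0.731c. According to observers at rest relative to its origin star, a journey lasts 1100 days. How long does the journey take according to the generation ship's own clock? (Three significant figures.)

751 days

γ = 1/√(1 − β²) = 1/√(1 − 0.534361) = 1/√0.465639 = 1/0.682377 = 1.4655.
The moving clock records proper time: Δτ = Δt/γ = 1100/1.4655 = 751 days.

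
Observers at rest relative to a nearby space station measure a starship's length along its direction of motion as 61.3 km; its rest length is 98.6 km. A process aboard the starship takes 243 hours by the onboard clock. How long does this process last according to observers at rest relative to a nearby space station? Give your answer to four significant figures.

γ = L₀/L = 98.6/61.3 = 1.60848.
The same γ dilates the second interval: 1.60848 × 243 hours = 390.9 hours.

390.9 hours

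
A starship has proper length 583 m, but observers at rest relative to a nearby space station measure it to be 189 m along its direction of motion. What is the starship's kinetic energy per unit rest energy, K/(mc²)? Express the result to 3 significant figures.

Length contraction gives γ = L₀/L = 583/189 = 3.08466.
K/(mc²) = γ − 1 = 3.08466 − 1 = 2.08.

2.08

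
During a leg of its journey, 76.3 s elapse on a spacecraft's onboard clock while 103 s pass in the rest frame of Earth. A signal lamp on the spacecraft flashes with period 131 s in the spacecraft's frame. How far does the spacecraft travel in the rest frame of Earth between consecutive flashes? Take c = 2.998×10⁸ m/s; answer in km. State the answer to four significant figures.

3.561×10^7 km

γ = Δt/Δτ = 103/76.3 = 1.34993.
β = √(1 − 1/γ²) = 0.67175. Lab-frame period = γτ = 1.34993×131 s = 176.84 s. Distance = βc × γτ = 0.67175 × 2.998×10⁸ m/s × 176.84 s = 3.5614×10^10 m = 3.561×10^7 km.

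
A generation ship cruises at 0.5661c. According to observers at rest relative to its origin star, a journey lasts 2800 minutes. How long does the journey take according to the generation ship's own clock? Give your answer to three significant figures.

2310 minutes

γ = 1/√(1 − β²) = 1/√(1 − 0.32046921) = 1/√0.67953079 = 1/0.824337 = 1.2131.
The moving clock records proper time: Δτ = Δt/γ = 2800/1.2131 = 2310 minutes.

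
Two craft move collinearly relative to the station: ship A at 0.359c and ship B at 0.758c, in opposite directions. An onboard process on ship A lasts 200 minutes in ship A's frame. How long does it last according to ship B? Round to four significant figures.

Speed of ship A in ship B's frame: u = (v_A + v_B)/(1 + v_A v_B/c²) = (0.359 + 0.758)/(1 + 0.359×0.758) = 1.117/1.272122 = 0.87806; |u| = 0.87806c.
At |u| = 0.87806c, γ = (1 − 0.770989)^(−1/2) = 2.0896.
Ship A's interval is proper; time dilation gives Δt_B = γΔτ = 2.0896 × 200 minutes = 417.9 minutes.

417.9 minutes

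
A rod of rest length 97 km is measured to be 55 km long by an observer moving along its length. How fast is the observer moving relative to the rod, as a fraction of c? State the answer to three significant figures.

0.824c

Length contraction gives γ = L₀/L = 97/55 = 1.7636.
β = √(1 − 1/γ²) = √0.678486 = 0.824.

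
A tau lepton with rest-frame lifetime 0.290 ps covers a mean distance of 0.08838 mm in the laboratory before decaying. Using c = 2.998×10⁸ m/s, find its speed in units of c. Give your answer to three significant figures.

Let x = d/(cτ) = 8.838×10^-5 m / (2.998×10⁸ m/s × 2.900×10^-13 s) = 1.0165. Since d = βγcτ, x = βγ = β/√(1−β²).
Solving: β² = x²/(1+x²) = 1.03327/2.03327 = 0.508181, so β = 0.713.

0.713c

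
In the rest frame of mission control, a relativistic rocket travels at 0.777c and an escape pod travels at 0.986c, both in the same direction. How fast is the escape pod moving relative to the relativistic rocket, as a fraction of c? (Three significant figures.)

0.894c

Transform to the relativistic rocket's frame: u' = (u − v)/(1 − uv/c²).
u' = (0.986 − 0.777)/(1 − 0.986×0.777) = 0.209/0.233878 = 0.89363.
Speed in the relativistic rocket's frame: 0.894c (in the same direction).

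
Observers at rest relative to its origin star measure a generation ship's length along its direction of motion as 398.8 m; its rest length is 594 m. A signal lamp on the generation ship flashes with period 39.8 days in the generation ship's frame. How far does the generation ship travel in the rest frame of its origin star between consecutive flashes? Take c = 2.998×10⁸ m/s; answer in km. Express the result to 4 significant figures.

From L = L₀/γ: γ = 594/398.8 = 1.48947.
β = √(1 − 1/γ²) = 0.74111. Lab-frame period = γτ = 1.48947×39.8 days = 59.281 days. Distance = βc × γτ = 0.74111 × 2.998×10⁸ m/s × 5121878.4 s = 1.1380×10^15 m = 1.138×10^12 km.

1.138×10^12 km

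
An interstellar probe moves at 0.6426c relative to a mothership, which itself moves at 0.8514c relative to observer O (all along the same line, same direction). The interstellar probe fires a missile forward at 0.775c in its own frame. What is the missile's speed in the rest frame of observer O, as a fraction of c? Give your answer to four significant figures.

0.9956c

Apply u = (u'+v)/(1+u'v) twice. Missile in the mothership frame: (0.775+0.6426)/(1+0.775·0.6426) = 1.4176/1.498015 = 0.94632c.
That velocity, transformed to the rest frame of observer O: (0.94632+0.8514)/(1+0.94632·0.8514) = 1.79772/1.805696848 = 0.99558c.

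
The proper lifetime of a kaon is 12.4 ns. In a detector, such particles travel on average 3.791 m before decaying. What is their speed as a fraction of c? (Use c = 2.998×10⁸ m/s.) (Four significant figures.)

Let x = d/(cτ) = 3.791 m / (2.998×10⁸ m/s × 1.240×10^-8 s) = 1.0198. Since d = βγcτ, x = βγ = β/√(1−β²).
Solving: β² = x²/(1+x²) = 1.03999/2.03999 = 0.509802, so β = 0.7140.

0.7140c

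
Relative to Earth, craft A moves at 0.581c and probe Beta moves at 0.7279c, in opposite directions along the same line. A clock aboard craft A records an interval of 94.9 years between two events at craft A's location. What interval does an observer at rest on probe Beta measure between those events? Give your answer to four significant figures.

242.0 years

The velocity of craft A relative to probe Beta is (0.581 + 0.7279)c / (1 + 0.581×0.7279) = 0.91988c; relative speed 0.91988c.
At |u| = 0.91988c, γ = (1 − 0.846179)^(−1/2) = 2.5497.
Craft A's interval is proper; time dilation gives Δt_B = γΔτ = 2.5497 × 94.9 years = 242.0 years.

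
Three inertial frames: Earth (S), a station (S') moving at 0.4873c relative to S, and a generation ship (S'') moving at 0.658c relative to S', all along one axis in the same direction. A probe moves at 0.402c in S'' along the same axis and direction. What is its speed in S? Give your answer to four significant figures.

Apply u = (u'+v)/(1+u'v) twice. Probe in the station frame: (0.402+0.658)/(1+0.402·0.658) = 1.06/1.264516 = 0.83827c.
That velocity, transformed to the rest frame of Earth: (0.83827+0.4873)/(1+0.83827·0.4873) = 1.32557/1.408488971 = 0.94113c.

0.9411c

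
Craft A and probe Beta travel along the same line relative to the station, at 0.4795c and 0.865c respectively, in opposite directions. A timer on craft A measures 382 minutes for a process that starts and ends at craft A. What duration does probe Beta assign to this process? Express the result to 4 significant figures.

1227 minutes

The velocity of craft A relative to probe Beta is (0.4795 + 0.865)c / (1 + 0.4795×0.865) = 0.95033c; relative speed 0.95033c.
At |u| = 0.95033c, γ = (1 − 0.903127)^(−1/2) = 3.2129.
Craft A's interval is proper; time dilation gives Δt_B = γΔτ = 3.2129 × 382 minutes = 1227 minutes.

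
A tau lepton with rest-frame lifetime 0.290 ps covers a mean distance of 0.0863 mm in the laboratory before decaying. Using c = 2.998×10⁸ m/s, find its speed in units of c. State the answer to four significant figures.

0.7045c

d = βγcτ ⇒ βγ = d/(cτ) = 8.630×10^-5 m / (8.6942×10^-5 m) = 0.99262.
β = (βγ)/√(1+(βγ)²) = 0.99262/√1.985294 = 0.7045.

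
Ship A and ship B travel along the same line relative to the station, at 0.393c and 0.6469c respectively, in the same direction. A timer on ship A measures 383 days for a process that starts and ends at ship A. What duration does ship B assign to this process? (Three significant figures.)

407 days

Speed of ship A in ship B's frame: u = (v_A − v_B)/(1 − v_A v_B/c²) = (0.393 − 0.6469)/(1 − 0.393×0.6469) = −0.2539/0.7457683 = −0.34045; |u| = 0.34045c.
At |u| = 0.34045c, γ = (1 − 0.115906)^(−1/2) = 1.0635.
The clock on ship A records proper time, so ship B measures Δt = γΔτ = 1.0635 × 383 = 407 days.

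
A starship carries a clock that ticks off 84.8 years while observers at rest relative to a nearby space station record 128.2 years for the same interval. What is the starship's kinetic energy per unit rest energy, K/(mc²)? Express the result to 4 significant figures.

The time-dilation ratio gives γ = 128.2/84.8 = 1.51179.
Since K = (γ−1)mc², K/(mc²) = 1.51179 − 1 = 0.5118.

0.5118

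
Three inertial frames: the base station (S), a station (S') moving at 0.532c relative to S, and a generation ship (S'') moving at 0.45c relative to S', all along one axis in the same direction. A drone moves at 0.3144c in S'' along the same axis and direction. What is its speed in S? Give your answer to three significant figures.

Apply u = (u'+v)/(1+u'v) twice. Drone in the station frame: (0.3144+0.45)/(1+0.3144·0.45) = 0.7644/1.14148 = 0.66966c.
That velocity, transformed to the rest frame of the base station: (0.66966+0.532)/(1+0.66966·0.532) = 1.20166/1.35625912 = 0.88601c.

0.886c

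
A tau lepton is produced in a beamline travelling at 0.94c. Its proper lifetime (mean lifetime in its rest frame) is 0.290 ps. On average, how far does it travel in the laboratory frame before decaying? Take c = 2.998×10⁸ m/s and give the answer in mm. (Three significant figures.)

With β = 0.94, γ = 1/√(1 − 0.94²) = 1/√0.1164 = 2.9311.
Lab-frame lifetime: Δt = γτ = 2.9311 × 0.290 ps = 0.85002 ps.
Distance: d = vΔt = 0.94 × 2.998×10⁸ m/s × 8.5002×10^-13 s = 2.40×10^-4 m = 0.240 mm.

0.240 mm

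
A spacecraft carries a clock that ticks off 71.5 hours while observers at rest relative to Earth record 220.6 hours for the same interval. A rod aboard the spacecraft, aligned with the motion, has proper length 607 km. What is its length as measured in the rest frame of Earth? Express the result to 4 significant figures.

The time-dilation ratio gives γ = 220.6/71.5 = 3.08531.
The rod contracts by the same γ: 607 km / 3.08531 = 196.7 km.

196.7 km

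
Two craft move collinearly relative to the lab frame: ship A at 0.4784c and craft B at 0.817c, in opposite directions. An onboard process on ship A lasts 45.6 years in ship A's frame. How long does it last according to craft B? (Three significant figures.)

125 years

Transform ship A's velocity into craft B's frame: (0.4784 + 0.817)/(1 + 0.4784·0.817) = 1.2954/1.3908528, so the relative speed is 0.93137c.
At |u| = 0.93137c, γ = (1 − 0.86745)^(−1/2) = 2.7467.
Ship A's interval is proper; time dilation gives Δt_B = γΔτ = 2.7467 × 45.6 years = 125 years.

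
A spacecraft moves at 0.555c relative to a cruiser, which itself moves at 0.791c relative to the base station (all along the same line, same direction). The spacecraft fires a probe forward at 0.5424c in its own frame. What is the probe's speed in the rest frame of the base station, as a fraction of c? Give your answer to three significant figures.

0.980c

Apply u = (u'+v)/(1+u'v) twice. Probe in the cruiser frame: (0.5424+0.555)/(1+0.5424·0.555) = 1.0974/1.301032 = 0.84348c.
That velocity, transformed to the rest frame of the base station: (0.84348+0.791)/(1+0.84348·0.791) = 1.63448/1.66719268 = 0.98038c.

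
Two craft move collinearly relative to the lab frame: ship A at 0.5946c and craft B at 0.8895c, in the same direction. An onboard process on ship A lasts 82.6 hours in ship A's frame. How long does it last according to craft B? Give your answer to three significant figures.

Transform ship A's velocity into craft B's frame: (0.5946 − 0.8895)/(1 − 0.5946·0.8895) = −0.2949/0.4711033, so the relative speed is 0.62598c.
At |u| = 0.62598c, γ = (1 − 0.391851)^(−1/2) = 1.2823.
Ship A's interval is proper; time dilation gives Δt_B = γΔτ = 1.2823 × 82.6 hours = 106 hours.

106 hours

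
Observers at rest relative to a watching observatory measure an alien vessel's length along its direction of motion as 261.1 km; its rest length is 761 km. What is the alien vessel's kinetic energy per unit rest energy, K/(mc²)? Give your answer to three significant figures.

1.91

From L = L₀/γ: γ = 761/261.1 = 2.91459.
Since K = (γ−1)mc², K/(mc²) = 2.91459 − 1 = 1.91.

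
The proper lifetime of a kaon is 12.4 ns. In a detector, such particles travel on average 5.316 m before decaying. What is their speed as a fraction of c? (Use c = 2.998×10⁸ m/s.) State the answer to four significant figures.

d = βγcτ ⇒ βγ = d/(cτ) = 5.316 m / (3.71752 m) = 1.43.
β = (βγ)/√(1+(βγ)²) = 1.43/√3.0449 = 0.8195.

0.8195c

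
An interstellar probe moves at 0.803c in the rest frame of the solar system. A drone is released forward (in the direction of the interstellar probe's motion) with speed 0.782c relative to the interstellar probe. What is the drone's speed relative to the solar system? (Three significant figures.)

In units of c, u = (u' + v)/(1 + u'v) with u' = 0.782 and v = 0.803.
Numerator: 0.782 + 0.803 = 1.585. Denominator: 1 + (0.782)(0.803) = 1.627946.
u = 1.585/1.627946 = 0.97362, so the speed is 0.974c.

0.974c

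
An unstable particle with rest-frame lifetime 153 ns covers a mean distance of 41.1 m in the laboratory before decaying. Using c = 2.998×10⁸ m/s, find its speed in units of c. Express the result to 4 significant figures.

0.6673c

Let x = d/(cτ) = 41.10 m / (2.998×10⁸ m/s × 1.530×10^-7 s) = 0.89602. Since d = βγcτ, x = βγ = β/√(1−β²).
Solving: β² = x²/(1+x²) = 0.802852/1.802852 = 0.445323, so β = 0.6673.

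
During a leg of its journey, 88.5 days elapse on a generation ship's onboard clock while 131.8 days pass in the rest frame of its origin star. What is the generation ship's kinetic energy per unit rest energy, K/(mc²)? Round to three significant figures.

γ = Δt/Δτ = 131.8/88.5 = 1.48927.
K/(mc²) = γ − 1 = 1.48927 − 1 = 0.489.

0.489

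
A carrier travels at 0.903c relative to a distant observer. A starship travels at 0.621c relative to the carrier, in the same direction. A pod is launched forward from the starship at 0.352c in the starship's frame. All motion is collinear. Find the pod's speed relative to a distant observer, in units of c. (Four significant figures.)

Compose velocities in two stages. Stage 1 (into S'): u₁ = (0.352+0.621)/(1+0.352×0.621) = 0.79846.
Stage 2 (into S): u = (0.79846+0.903)/(1+0.79846×0.903) = 0.98864, so the speed is 0.9886c.

0.9886c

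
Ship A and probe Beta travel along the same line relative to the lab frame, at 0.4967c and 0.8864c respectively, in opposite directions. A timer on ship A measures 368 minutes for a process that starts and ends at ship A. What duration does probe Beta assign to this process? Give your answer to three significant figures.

1320 minutes

The velocity of ship A relative to probe Beta is (0.4967 + 0.8864)c / (1 + 0.4967×0.8864) = 0.9603c; relative speed 0.9603c.
At |u| = 0.9603c, γ = (1 − 0.922176)^(−1/2) = 3.5846.
The clock on ship A records proper time, so probe Beta measures Δt = γΔτ = 3.5846 × 368 = 1320 minutes.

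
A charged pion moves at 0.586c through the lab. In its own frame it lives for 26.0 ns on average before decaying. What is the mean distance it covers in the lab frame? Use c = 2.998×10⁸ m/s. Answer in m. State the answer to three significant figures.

β² = 0.343396, so γ = 1/√0.656604 = 1.2341.
Lab-frame lifetime: Δt = γτ = 1.2341 × 26.0 ns = 32.087 ns.
Distance: d = vΔt = 0.586 × 2.998×10⁸ m/s × 3.2087×10^-8 s = 5.64 m.

5.64 m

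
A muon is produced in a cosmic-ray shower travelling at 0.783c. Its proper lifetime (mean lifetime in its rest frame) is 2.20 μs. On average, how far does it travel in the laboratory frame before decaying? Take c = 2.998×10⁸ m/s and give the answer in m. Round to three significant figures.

γ = 1/√(1 − β²) = 1/√(1 − 0.613089) = 1/√0.386911 = 1/0.622022 = 1.6077.
Lab-frame lifetime: Δt = γτ = 1.6077 × 2.20 μs = 3.5369 μs.
Distance: d = vΔt = 0.783 × 2.998×10⁸ m/s × 3.5369×10^-6 s = 830 m.

830 m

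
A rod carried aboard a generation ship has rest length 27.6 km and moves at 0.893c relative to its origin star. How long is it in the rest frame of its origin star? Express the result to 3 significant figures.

Lorentz factor: γ = (1 − 0.797449)^(−1/2) = 2.2219.
Along the direction of motion the measured length is L₀/γ = 27.6/2.2219 = 12.4 km.

12.4 km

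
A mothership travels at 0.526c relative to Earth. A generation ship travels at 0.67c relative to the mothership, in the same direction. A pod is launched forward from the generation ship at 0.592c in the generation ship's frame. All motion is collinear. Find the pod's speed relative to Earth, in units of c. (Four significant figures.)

0.9690c

First combine the pod and generation ship (S''→S'): u₁ = (0.592 + 0.67)/(1 + 0.592×0.67) = 1.262/1.39664 = 0.9036.
Then combine with the mothership (S'→S): u = (0.9036 + 0.526)/(1 + 0.9036×0.526) = 1.4296/1.4752936 = 0.96903.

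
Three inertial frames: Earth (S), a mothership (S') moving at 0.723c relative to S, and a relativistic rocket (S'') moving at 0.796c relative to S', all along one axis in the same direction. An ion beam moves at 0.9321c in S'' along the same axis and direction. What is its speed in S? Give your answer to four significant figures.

0.9987c

Compose velocities in two stages. Stage 1 (into S'): u₁ = (0.9321+0.796)/(1+0.9321×0.796) = 0.99205.
Stage 2 (into S): u = (0.99205+0.723)/(1+0.99205×0.723) = 0.99872, so the speed is 0.9987c.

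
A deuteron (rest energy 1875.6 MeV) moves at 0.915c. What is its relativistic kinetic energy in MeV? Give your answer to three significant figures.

2770 MeV

With β = 0.915, γ = 1/√(1 − 0.915²) = 1/√0.162775 = 2.4786.
Kinetic energy: K = (γ − 1)mc² = (2.4786 − 1) × 1875.6 MeV = 1.4786 × 1875.6 = 2770 MeV.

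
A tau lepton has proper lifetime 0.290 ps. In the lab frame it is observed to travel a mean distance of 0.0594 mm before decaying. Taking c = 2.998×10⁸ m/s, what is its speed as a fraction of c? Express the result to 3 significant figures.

Lab distance = (lab lifetime)·v = γτ·βc, so βγ = d/(cτ) = 5.940×10^-5/(2.998×10⁸ × 2.900×10^-13) = 0.68321.
With βγ = 0.68321: γ² = 1 + (βγ)² = 1.466776, and β = (βγ)/γ = 0.68321/1.21111 = 0.564.

0.564c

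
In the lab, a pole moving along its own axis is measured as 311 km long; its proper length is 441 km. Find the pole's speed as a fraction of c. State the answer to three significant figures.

Length contraction gives γ = L₀/L = 441/311 = 1.418.
β = √(1 − 1/γ²) = √0.502667 = 0.709.

0.709c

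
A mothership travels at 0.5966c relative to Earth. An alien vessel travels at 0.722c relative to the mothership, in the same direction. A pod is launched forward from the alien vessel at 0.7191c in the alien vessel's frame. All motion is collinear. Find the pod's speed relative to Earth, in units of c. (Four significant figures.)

0.9868c

First combine the pod and alien vessel (S''→S'): u₁ = (0.7191 + 0.722)/(1 + 0.7191×0.722) = 1.4411/1.5191902 = 0.9486.
Then combine with the mothership (S'→S): u = (0.9486 + 0.5966)/(1 + 0.9486×0.5966) = 1.5452/1.56593476 = 0.98676.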